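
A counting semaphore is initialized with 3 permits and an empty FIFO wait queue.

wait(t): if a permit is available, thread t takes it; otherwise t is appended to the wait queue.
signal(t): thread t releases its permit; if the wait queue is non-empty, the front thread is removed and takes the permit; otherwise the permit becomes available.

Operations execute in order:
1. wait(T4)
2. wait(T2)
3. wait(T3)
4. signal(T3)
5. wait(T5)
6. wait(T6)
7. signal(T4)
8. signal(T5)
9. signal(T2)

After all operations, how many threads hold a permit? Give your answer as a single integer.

Answer: 1

Derivation:
Step 1: wait(T4) -> count=2 queue=[] holders={T4}
Step 2: wait(T2) -> count=1 queue=[] holders={T2,T4}
Step 3: wait(T3) -> count=0 queue=[] holders={T2,T3,T4}
Step 4: signal(T3) -> count=1 queue=[] holders={T2,T4}
Step 5: wait(T5) -> count=0 queue=[] holders={T2,T4,T5}
Step 6: wait(T6) -> count=0 queue=[T6] holders={T2,T4,T5}
Step 7: signal(T4) -> count=0 queue=[] holders={T2,T5,T6}
Step 8: signal(T5) -> count=1 queue=[] holders={T2,T6}
Step 9: signal(T2) -> count=2 queue=[] holders={T6}
Final holders: {T6} -> 1 thread(s)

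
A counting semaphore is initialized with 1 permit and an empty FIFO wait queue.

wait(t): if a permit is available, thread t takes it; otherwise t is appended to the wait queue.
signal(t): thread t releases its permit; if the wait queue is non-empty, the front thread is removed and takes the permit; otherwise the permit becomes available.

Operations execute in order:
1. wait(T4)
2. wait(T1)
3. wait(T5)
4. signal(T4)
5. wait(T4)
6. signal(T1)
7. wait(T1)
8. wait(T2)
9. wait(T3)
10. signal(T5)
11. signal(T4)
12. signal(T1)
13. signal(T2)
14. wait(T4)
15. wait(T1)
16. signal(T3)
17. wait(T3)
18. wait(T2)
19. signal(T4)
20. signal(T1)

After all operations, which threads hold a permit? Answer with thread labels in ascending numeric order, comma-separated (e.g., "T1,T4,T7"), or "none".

Answer: T3

Derivation:
Step 1: wait(T4) -> count=0 queue=[] holders={T4}
Step 2: wait(T1) -> count=0 queue=[T1] holders={T4}
Step 3: wait(T5) -> count=0 queue=[T1,T5] holders={T4}
Step 4: signal(T4) -> count=0 queue=[T5] holders={T1}
Step 5: wait(T4) -> count=0 queue=[T5,T4] holders={T1}
Step 6: signal(T1) -> count=0 queue=[T4] holders={T5}
Step 7: wait(T1) -> count=0 queue=[T4,T1] holders={T5}
Step 8: wait(T2) -> count=0 queue=[T4,T1,T2] holders={T5}
Step 9: wait(T3) -> count=0 queue=[T4,T1,T2,T3] holders={T5}
Step 10: signal(T5) -> count=0 queue=[T1,T2,T3] holders={T4}
Step 11: signal(T4) -> count=0 queue=[T2,T3] holders={T1}
Step 12: signal(T1) -> count=0 queue=[T3] holders={T2}
Step 13: signal(T2) -> count=0 queue=[] holders={T3}
Step 14: wait(T4) -> count=0 queue=[T4] holders={T3}
Step 15: wait(T1) -> count=0 queue=[T4,T1] holders={T3}
Step 16: signal(T3) -> count=0 queue=[T1] holders={T4}
Step 17: wait(T3) -> count=0 queue=[T1,T3] holders={T4}
Step 18: wait(T2) -> count=0 queue=[T1,T3,T2] holders={T4}
Step 19: signal(T4) -> count=0 queue=[T3,T2] holders={T1}
Step 20: signal(T1) -> count=0 queue=[T2] holders={T3}
Final holders: T3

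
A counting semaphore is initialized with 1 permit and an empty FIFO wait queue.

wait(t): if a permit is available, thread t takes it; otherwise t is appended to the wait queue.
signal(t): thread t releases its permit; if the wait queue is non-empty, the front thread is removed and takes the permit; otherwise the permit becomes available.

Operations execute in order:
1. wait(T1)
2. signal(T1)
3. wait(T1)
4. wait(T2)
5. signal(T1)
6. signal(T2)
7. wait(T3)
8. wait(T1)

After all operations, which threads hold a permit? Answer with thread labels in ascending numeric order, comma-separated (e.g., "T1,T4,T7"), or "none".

Step 1: wait(T1) -> count=0 queue=[] holders={T1}
Step 2: signal(T1) -> count=1 queue=[] holders={none}
Step 3: wait(T1) -> count=0 queue=[] holders={T1}
Step 4: wait(T2) -> count=0 queue=[T2] holders={T1}
Step 5: signal(T1) -> count=0 queue=[] holders={T2}
Step 6: signal(T2) -> count=1 queue=[] holders={none}
Step 7: wait(T3) -> count=0 queue=[] holders={T3}
Step 8: wait(T1) -> count=0 queue=[T1] holders={T3}
Final holders: T3

Answer: T3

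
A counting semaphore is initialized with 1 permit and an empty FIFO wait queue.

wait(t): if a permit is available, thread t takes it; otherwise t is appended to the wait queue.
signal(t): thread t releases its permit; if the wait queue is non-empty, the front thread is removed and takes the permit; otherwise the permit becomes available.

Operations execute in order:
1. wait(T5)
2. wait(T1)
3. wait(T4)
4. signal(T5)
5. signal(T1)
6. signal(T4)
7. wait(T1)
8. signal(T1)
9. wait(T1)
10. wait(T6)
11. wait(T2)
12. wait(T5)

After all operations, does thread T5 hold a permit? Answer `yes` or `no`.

Step 1: wait(T5) -> count=0 queue=[] holders={T5}
Step 2: wait(T1) -> count=0 queue=[T1] holders={T5}
Step 3: wait(T4) -> count=0 queue=[T1,T4] holders={T5}
Step 4: signal(T5) -> count=0 queue=[T4] holders={T1}
Step 5: signal(T1) -> count=0 queue=[] holders={T4}
Step 6: signal(T4) -> count=1 queue=[] holders={none}
Step 7: wait(T1) -> count=0 queue=[] holders={T1}
Step 8: signal(T1) -> count=1 queue=[] holders={none}
Step 9: wait(T1) -> count=0 queue=[] holders={T1}
Step 10: wait(T6) -> count=0 queue=[T6] holders={T1}
Step 11: wait(T2) -> count=0 queue=[T6,T2] holders={T1}
Step 12: wait(T5) -> count=0 queue=[T6,T2,T5] holders={T1}
Final holders: {T1} -> T5 not in holders

Answer: no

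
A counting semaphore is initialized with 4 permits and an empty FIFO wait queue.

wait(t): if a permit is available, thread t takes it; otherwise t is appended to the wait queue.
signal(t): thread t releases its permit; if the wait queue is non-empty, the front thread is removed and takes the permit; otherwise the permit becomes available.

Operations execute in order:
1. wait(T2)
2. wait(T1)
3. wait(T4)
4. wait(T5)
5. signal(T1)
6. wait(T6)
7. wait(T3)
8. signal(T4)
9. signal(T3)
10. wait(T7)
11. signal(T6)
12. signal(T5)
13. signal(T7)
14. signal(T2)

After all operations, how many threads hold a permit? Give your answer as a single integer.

Answer: 0

Derivation:
Step 1: wait(T2) -> count=3 queue=[] holders={T2}
Step 2: wait(T1) -> count=2 queue=[] holders={T1,T2}
Step 3: wait(T4) -> count=1 queue=[] holders={T1,T2,T4}
Step 4: wait(T5) -> count=0 queue=[] holders={T1,T2,T4,T5}
Step 5: signal(T1) -> count=1 queue=[] holders={T2,T4,T5}
Step 6: wait(T6) -> count=0 queue=[] holders={T2,T4,T5,T6}
Step 7: wait(T3) -> count=0 queue=[T3] holders={T2,T4,T5,T6}
Step 8: signal(T4) -> count=0 queue=[] holders={T2,T3,T5,T6}
Step 9: signal(T3) -> count=1 queue=[] holders={T2,T5,T6}
Step 10: wait(T7) -> count=0 queue=[] holders={T2,T5,T6,T7}
Step 11: signal(T6) -> count=1 queue=[] holders={T2,T5,T7}
Step 12: signal(T5) -> count=2 queue=[] holders={T2,T7}
Step 13: signal(T7) -> count=3 queue=[] holders={T2}
Step 14: signal(T2) -> count=4 queue=[] holders={none}
Final holders: {none} -> 0 thread(s)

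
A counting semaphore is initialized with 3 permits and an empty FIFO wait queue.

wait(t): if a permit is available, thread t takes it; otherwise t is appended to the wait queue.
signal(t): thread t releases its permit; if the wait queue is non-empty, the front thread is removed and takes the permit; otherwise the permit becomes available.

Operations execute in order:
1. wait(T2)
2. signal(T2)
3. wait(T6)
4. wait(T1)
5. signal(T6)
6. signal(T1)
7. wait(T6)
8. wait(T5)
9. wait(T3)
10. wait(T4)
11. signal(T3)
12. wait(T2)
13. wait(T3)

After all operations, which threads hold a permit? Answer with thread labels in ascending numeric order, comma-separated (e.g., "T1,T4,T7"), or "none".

Answer: T4,T5,T6

Derivation:
Step 1: wait(T2) -> count=2 queue=[] holders={T2}
Step 2: signal(T2) -> count=3 queue=[] holders={none}
Step 3: wait(T6) -> count=2 queue=[] holders={T6}
Step 4: wait(T1) -> count=1 queue=[] holders={T1,T6}
Step 5: signal(T6) -> count=2 queue=[] holders={T1}
Step 6: signal(T1) -> count=3 queue=[] holders={none}
Step 7: wait(T6) -> count=2 queue=[] holders={T6}
Step 8: wait(T5) -> count=1 queue=[] holders={T5,T6}
Step 9: wait(T3) -> count=0 queue=[] holders={T3,T5,T6}
Step 10: wait(T4) -> count=0 queue=[T4] holders={T3,T5,T6}
Step 11: signal(T3) -> count=0 queue=[] holders={T4,T5,T6}
Step 12: wait(T2) -> count=0 queue=[T2] holders={T4,T5,T6}
Step 13: wait(T3) -> count=0 queue=[T2,T3] holders={T4,T5,T6}
Final holders: T4,T5,T6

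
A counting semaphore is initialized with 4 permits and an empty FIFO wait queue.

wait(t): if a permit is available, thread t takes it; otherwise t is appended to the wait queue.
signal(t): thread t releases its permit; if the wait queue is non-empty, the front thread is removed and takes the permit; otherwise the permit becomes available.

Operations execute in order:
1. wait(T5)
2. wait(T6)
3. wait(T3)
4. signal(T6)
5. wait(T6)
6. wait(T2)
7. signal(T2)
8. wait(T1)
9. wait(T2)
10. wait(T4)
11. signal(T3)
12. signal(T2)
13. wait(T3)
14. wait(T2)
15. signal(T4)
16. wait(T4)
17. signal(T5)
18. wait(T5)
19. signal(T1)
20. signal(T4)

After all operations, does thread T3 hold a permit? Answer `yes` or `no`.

Answer: yes

Derivation:
Step 1: wait(T5) -> count=3 queue=[] holders={T5}
Step 2: wait(T6) -> count=2 queue=[] holders={T5,T6}
Step 3: wait(T3) -> count=1 queue=[] holders={T3,T5,T6}
Step 4: signal(T6) -> count=2 queue=[] holders={T3,T5}
Step 5: wait(T6) -> count=1 queue=[] holders={T3,T5,T6}
Step 6: wait(T2) -> count=0 queue=[] holders={T2,T3,T5,T6}
Step 7: signal(T2) -> count=1 queue=[] holders={T3,T5,T6}
Step 8: wait(T1) -> count=0 queue=[] holders={T1,T3,T5,T6}
Step 9: wait(T2) -> count=0 queue=[T2] holders={T1,T3,T5,T6}
Step 10: wait(T4) -> count=0 queue=[T2,T4] holders={T1,T3,T5,T6}
Step 11: signal(T3) -> count=0 queue=[T4] holders={T1,T2,T5,T6}
Step 12: signal(T2) -> count=0 queue=[] holders={T1,T4,T5,T6}
Step 13: wait(T3) -> count=0 queue=[T3] holders={T1,T4,T5,T6}
Step 14: wait(T2) -> count=0 queue=[T3,T2] holders={T1,T4,T5,T6}
Step 15: signal(T4) -> count=0 queue=[T2] holders={T1,T3,T5,T6}
Step 16: wait(T4) -> count=0 queue=[T2,T4] holders={T1,T3,T5,T6}
Step 17: signal(T5) -> count=0 queue=[T4] holders={T1,T2,T3,T6}
Step 18: wait(T5) -> count=0 queue=[T4,T5] holders={T1,T2,T3,T6}
Step 19: signal(T1) -> count=0 queue=[T5] holders={T2,T3,T4,T6}
Step 20: signal(T4) -> count=0 queue=[] holders={T2,T3,T5,T6}
Final holders: {T2,T3,T5,T6} -> T3 in holders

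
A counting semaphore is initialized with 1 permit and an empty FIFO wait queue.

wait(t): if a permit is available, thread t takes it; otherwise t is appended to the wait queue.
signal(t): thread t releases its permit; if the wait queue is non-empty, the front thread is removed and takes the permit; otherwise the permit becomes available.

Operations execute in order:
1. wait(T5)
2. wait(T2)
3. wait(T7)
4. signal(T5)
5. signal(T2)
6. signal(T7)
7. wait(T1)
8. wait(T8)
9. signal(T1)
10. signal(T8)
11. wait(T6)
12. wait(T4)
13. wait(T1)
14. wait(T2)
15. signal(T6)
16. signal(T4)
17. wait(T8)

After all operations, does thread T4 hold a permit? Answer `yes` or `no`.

Answer: no

Derivation:
Step 1: wait(T5) -> count=0 queue=[] holders={T5}
Step 2: wait(T2) -> count=0 queue=[T2] holders={T5}
Step 3: wait(T7) -> count=0 queue=[T2,T7] holders={T5}
Step 4: signal(T5) -> count=0 queue=[T7] holders={T2}
Step 5: signal(T2) -> count=0 queue=[] holders={T7}
Step 6: signal(T7) -> count=1 queue=[] holders={none}
Step 7: wait(T1) -> count=0 queue=[] holders={T1}
Step 8: wait(T8) -> count=0 queue=[T8] holders={T1}
Step 9: signal(T1) -> count=0 queue=[] holders={T8}
Step 10: signal(T8) -> count=1 queue=[] holders={none}
Step 11: wait(T6) -> count=0 queue=[] holders={T6}
Step 12: wait(T4) -> count=0 queue=[T4] holders={T6}
Step 13: wait(T1) -> count=0 queue=[T4,T1] holders={T6}
Step 14: wait(T2) -> count=0 queue=[T4,T1,T2] holders={T6}
Step 15: signal(T6) -> count=0 queue=[T1,T2] holders={T4}
Step 16: signal(T4) -> count=0 queue=[T2] holders={T1}
Step 17: wait(T8) -> count=0 queue=[T2,T8] holders={T1}
Final holders: {T1} -> T4 not in holders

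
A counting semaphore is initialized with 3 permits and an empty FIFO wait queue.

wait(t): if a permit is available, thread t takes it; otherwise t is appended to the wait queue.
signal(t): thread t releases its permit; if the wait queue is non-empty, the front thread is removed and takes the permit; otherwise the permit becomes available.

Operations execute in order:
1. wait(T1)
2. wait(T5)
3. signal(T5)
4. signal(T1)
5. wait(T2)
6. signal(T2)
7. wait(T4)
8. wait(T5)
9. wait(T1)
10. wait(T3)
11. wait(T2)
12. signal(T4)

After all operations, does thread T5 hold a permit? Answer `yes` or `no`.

Step 1: wait(T1) -> count=2 queue=[] holders={T1}
Step 2: wait(T5) -> count=1 queue=[] holders={T1,T5}
Step 3: signal(T5) -> count=2 queue=[] holders={T1}
Step 4: signal(T1) -> count=3 queue=[] holders={none}
Step 5: wait(T2) -> count=2 queue=[] holders={T2}
Step 6: signal(T2) -> count=3 queue=[] holders={none}
Step 7: wait(T4) -> count=2 queue=[] holders={T4}
Step 8: wait(T5) -> count=1 queue=[] holders={T4,T5}
Step 9: wait(T1) -> count=0 queue=[] holders={T1,T4,T5}
Step 10: wait(T3) -> count=0 queue=[T3] holders={T1,T4,T5}
Step 11: wait(T2) -> count=0 queue=[T3,T2] holders={T1,T4,T5}
Step 12: signal(T4) -> count=0 queue=[T2] holders={T1,T3,T5}
Final holders: {T1,T3,T5} -> T5 in holders

Answer: yes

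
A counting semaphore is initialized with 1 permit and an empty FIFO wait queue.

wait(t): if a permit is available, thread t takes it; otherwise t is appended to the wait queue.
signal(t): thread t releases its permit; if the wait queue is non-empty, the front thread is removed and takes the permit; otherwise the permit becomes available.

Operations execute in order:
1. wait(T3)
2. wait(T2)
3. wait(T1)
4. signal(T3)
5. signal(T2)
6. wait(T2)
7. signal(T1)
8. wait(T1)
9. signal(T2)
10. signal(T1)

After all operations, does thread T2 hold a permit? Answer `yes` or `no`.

Answer: no

Derivation:
Step 1: wait(T3) -> count=0 queue=[] holders={T3}
Step 2: wait(T2) -> count=0 queue=[T2] holders={T3}
Step 3: wait(T1) -> count=0 queue=[T2,T1] holders={T3}
Step 4: signal(T3) -> count=0 queue=[T1] holders={T2}
Step 5: signal(T2) -> count=0 queue=[] holders={T1}
Step 6: wait(T2) -> count=0 queue=[T2] holders={T1}
Step 7: signal(T1) -> count=0 queue=[] holders={T2}
Step 8: wait(T1) -> count=0 queue=[T1] holders={T2}
Step 9: signal(T2) -> count=0 queue=[] holders={T1}
Step 10: signal(T1) -> count=1 queue=[] holders={none}
Final holders: {none} -> T2 not in holders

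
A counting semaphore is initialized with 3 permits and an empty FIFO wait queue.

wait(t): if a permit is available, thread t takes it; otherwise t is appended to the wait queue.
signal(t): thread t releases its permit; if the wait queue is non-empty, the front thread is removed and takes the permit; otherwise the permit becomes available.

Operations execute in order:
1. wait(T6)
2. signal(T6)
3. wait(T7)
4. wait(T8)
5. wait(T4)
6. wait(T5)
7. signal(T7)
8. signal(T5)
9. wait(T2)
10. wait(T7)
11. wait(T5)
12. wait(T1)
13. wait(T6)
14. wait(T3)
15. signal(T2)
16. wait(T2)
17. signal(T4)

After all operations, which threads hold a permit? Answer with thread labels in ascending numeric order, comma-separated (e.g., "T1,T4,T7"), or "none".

Answer: T5,T7,T8

Derivation:
Step 1: wait(T6) -> count=2 queue=[] holders={T6}
Step 2: signal(T6) -> count=3 queue=[] holders={none}
Step 3: wait(T7) -> count=2 queue=[] holders={T7}
Step 4: wait(T8) -> count=1 queue=[] holders={T7,T8}
Step 5: wait(T4) -> count=0 queue=[] holders={T4,T7,T8}
Step 6: wait(T5) -> count=0 queue=[T5] holders={T4,T7,T8}
Step 7: signal(T7) -> count=0 queue=[] holders={T4,T5,T8}
Step 8: signal(T5) -> count=1 queue=[] holders={T4,T8}
Step 9: wait(T2) -> count=0 queue=[] holders={T2,T4,T8}
Step 10: wait(T7) -> count=0 queue=[T7] holders={T2,T4,T8}
Step 11: wait(T5) -> count=0 queue=[T7,T5] holders={T2,T4,T8}
Step 12: wait(T1) -> count=0 queue=[T7,T5,T1] holders={T2,T4,T8}
Step 13: wait(T6) -> count=0 queue=[T7,T5,T1,T6] holders={T2,T4,T8}
Step 14: wait(T3) -> count=0 queue=[T7,T5,T1,T6,T3] holders={T2,T4,T8}
Step 15: signal(T2) -> count=0 queue=[T5,T1,T6,T3] holders={T4,T7,T8}
Step 16: wait(T2) -> count=0 queue=[T5,T1,T6,T3,T2] holders={T4,T7,T8}
Step 17: signal(T4) -> count=0 queue=[T1,T6,T3,T2] holders={T5,T7,T8}
Final holders: T5,T7,T8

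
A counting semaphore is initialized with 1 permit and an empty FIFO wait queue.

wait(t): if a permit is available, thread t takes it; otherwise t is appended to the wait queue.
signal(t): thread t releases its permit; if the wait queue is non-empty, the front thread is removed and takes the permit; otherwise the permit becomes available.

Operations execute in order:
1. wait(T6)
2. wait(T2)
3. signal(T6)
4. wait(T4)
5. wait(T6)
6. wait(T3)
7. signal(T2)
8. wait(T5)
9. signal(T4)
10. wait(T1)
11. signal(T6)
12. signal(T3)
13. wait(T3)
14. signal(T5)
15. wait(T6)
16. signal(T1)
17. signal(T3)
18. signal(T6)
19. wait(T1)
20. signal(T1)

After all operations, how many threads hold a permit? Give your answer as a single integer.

Step 1: wait(T6) -> count=0 queue=[] holders={T6}
Step 2: wait(T2) -> count=0 queue=[T2] holders={T6}
Step 3: signal(T6) -> count=0 queue=[] holders={T2}
Step 4: wait(T4) -> count=0 queue=[T4] holders={T2}
Step 5: wait(T6) -> count=0 queue=[T4,T6] holders={T2}
Step 6: wait(T3) -> count=0 queue=[T4,T6,T3] holders={T2}
Step 7: signal(T2) -> count=0 queue=[T6,T3] holders={T4}
Step 8: wait(T5) -> count=0 queue=[T6,T3,T5] holders={T4}
Step 9: signal(T4) -> count=0 queue=[T3,T5] holders={T6}
Step 10: wait(T1) -> count=0 queue=[T3,T5,T1] holders={T6}
Step 11: signal(T6) -> count=0 queue=[T5,T1] holders={T3}
Step 12: signal(T3) -> count=0 queue=[T1] holders={T5}
Step 13: wait(T3) -> count=0 queue=[T1,T3] holders={T5}
Step 14: signal(T5) -> count=0 queue=[T3] holders={T1}
Step 15: wait(T6) -> count=0 queue=[T3,T6] holders={T1}
Step 16: signal(T1) -> count=0 queue=[T6] holders={T3}
Step 17: signal(T3) -> count=0 queue=[] holders={T6}
Step 18: signal(T6) -> count=1 queue=[] holders={none}
Step 19: wait(T1) -> count=0 queue=[] holders={T1}
Step 20: signal(T1) -> count=1 queue=[] holders={none}
Final holders: {none} -> 0 thread(s)

Answer: 0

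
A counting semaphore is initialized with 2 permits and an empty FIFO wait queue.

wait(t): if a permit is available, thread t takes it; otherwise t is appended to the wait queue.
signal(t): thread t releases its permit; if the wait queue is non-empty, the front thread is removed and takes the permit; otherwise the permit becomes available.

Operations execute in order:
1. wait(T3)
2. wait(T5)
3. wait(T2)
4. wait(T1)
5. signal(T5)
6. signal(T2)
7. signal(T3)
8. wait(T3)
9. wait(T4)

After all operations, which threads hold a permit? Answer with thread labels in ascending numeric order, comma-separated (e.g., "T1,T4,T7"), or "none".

Step 1: wait(T3) -> count=1 queue=[] holders={T3}
Step 2: wait(T5) -> count=0 queue=[] holders={T3,T5}
Step 3: wait(T2) -> count=0 queue=[T2] holders={T3,T5}
Step 4: wait(T1) -> count=0 queue=[T2,T1] holders={T3,T5}
Step 5: signal(T5) -> count=0 queue=[T1] holders={T2,T3}
Step 6: signal(T2) -> count=0 queue=[] holders={T1,T3}
Step 7: signal(T3) -> count=1 queue=[] holders={T1}
Step 8: wait(T3) -> count=0 queue=[] holders={T1,T3}
Step 9: wait(T4) -> count=0 queue=[T4] holders={T1,T3}
Final holders: T1,T3

Answer: T1,T3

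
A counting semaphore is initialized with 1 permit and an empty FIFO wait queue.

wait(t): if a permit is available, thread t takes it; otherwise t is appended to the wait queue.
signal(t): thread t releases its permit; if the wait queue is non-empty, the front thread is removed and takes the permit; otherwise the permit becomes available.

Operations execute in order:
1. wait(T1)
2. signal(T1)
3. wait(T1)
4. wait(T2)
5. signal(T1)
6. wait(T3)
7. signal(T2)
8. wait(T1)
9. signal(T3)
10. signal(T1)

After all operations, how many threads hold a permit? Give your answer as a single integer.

Step 1: wait(T1) -> count=0 queue=[] holders={T1}
Step 2: signal(T1) -> count=1 queue=[] holders={none}
Step 3: wait(T1) -> count=0 queue=[] holders={T1}
Step 4: wait(T2) -> count=0 queue=[T2] holders={T1}
Step 5: signal(T1) -> count=0 queue=[] holders={T2}
Step 6: wait(T3) -> count=0 queue=[T3] holders={T2}
Step 7: signal(T2) -> count=0 queue=[] holders={T3}
Step 8: wait(T1) -> count=0 queue=[T1] holders={T3}
Step 9: signal(T3) -> count=0 queue=[] holders={T1}
Step 10: signal(T1) -> count=1 queue=[] holders={none}
Final holders: {none} -> 0 thread(s)

Answer: 0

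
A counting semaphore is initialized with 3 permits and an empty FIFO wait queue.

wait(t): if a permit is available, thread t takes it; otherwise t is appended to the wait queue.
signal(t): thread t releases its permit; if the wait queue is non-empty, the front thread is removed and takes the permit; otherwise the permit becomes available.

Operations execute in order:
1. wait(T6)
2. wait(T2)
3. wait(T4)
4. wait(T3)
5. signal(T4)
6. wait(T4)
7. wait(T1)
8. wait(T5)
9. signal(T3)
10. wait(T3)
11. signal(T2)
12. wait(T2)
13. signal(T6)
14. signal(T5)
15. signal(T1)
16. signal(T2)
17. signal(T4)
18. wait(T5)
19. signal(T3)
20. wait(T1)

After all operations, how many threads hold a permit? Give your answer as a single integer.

Step 1: wait(T6) -> count=2 queue=[] holders={T6}
Step 2: wait(T2) -> count=1 queue=[] holders={T2,T6}
Step 3: wait(T4) -> count=0 queue=[] holders={T2,T4,T6}
Step 4: wait(T3) -> count=0 queue=[T3] holders={T2,T4,T6}
Step 5: signal(T4) -> count=0 queue=[] holders={T2,T3,T6}
Step 6: wait(T4) -> count=0 queue=[T4] holders={T2,T3,T6}
Step 7: wait(T1) -> count=0 queue=[T4,T1] holders={T2,T3,T6}
Step 8: wait(T5) -> count=0 queue=[T4,T1,T5] holders={T2,T3,T6}
Step 9: signal(T3) -> count=0 queue=[T1,T5] holders={T2,T4,T6}
Step 10: wait(T3) -> count=0 queue=[T1,T5,T3] holders={T2,T4,T6}
Step 11: signal(T2) -> count=0 queue=[T5,T3] holders={T1,T4,T6}
Step 12: wait(T2) -> count=0 queue=[T5,T3,T2] holders={T1,T4,T6}
Step 13: signal(T6) -> count=0 queue=[T3,T2] holders={T1,T4,T5}
Step 14: signal(T5) -> count=0 queue=[T2] holders={T1,T3,T4}
Step 15: signal(T1) -> count=0 queue=[] holders={T2,T3,T4}
Step 16: signal(T2) -> count=1 queue=[] holders={T3,T4}
Step 17: signal(T4) -> count=2 queue=[] holders={T3}
Step 18: wait(T5) -> count=1 queue=[] holders={T3,T5}
Step 19: signal(T3) -> count=2 queue=[] holders={T5}
Step 20: wait(T1) -> count=1 queue=[] holders={T1,T5}
Final holders: {T1,T5} -> 2 thread(s)

Answer: 2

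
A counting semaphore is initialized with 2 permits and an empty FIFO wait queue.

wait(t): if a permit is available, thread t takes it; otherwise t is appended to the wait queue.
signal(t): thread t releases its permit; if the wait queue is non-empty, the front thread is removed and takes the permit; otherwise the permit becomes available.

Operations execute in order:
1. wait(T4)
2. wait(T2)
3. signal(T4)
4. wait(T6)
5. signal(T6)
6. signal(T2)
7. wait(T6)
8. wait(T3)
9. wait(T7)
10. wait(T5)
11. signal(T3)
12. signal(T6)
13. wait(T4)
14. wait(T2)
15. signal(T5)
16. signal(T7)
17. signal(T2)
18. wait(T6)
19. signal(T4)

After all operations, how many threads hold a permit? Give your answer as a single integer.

Step 1: wait(T4) -> count=1 queue=[] holders={T4}
Step 2: wait(T2) -> count=0 queue=[] holders={T2,T4}
Step 3: signal(T4) -> count=1 queue=[] holders={T2}
Step 4: wait(T6) -> count=0 queue=[] holders={T2,T6}
Step 5: signal(T6) -> count=1 queue=[] holders={T2}
Step 6: signal(T2) -> count=2 queue=[] holders={none}
Step 7: wait(T6) -> count=1 queue=[] holders={T6}
Step 8: wait(T3) -> count=0 queue=[] holders={T3,T6}
Step 9: wait(T7) -> count=0 queue=[T7] holders={T3,T6}
Step 10: wait(T5) -> count=0 queue=[T7,T5] holders={T3,T6}
Step 11: signal(T3) -> count=0 queue=[T5] holders={T6,T7}
Step 12: signal(T6) -> count=0 queue=[] holders={T5,T7}
Step 13: wait(T4) -> count=0 queue=[T4] holders={T5,T7}
Step 14: wait(T2) -> count=0 queue=[T4,T2] holders={T5,T7}
Step 15: signal(T5) -> count=0 queue=[T2] holders={T4,T7}
Step 16: signal(T7) -> count=0 queue=[] holders={T2,T4}
Step 17: signal(T2) -> count=1 queue=[] holders={T4}
Step 18: wait(T6) -> count=0 queue=[] holders={T4,T6}
Step 19: signal(T4) -> count=1 queue=[] holders={T6}
Final holders: {T6} -> 1 thread(s)

Answer: 1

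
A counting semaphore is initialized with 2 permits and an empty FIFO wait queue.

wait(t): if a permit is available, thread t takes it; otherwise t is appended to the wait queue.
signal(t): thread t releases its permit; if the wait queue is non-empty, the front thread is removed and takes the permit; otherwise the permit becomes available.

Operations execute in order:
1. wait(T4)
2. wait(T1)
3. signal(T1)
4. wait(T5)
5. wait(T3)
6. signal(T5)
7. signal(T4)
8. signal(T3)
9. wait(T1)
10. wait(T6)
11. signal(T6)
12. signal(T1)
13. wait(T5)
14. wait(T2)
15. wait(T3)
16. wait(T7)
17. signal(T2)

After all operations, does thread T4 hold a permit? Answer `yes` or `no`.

Answer: no

Derivation:
Step 1: wait(T4) -> count=1 queue=[] holders={T4}
Step 2: wait(T1) -> count=0 queue=[] holders={T1,T4}
Step 3: signal(T1) -> count=1 queue=[] holders={T4}
Step 4: wait(T5) -> count=0 queue=[] holders={T4,T5}
Step 5: wait(T3) -> count=0 queue=[T3] holders={T4,T5}
Step 6: signal(T5) -> count=0 queue=[] holders={T3,T4}
Step 7: signal(T4) -> count=1 queue=[] holders={T3}
Step 8: signal(T3) -> count=2 queue=[] holders={none}
Step 9: wait(T1) -> count=1 queue=[] holders={T1}
Step 10: wait(T6) -> count=0 queue=[] holders={T1,T6}
Step 11: signal(T6) -> count=1 queue=[] holders={T1}
Step 12: signal(T1) -> count=2 queue=[] holders={none}
Step 13: wait(T5) -> count=1 queue=[] holders={T5}
Step 14: wait(T2) -> count=0 queue=[] holders={T2,T5}
Step 15: wait(T3) -> count=0 queue=[T3] holders={T2,T5}
Step 16: wait(T7) -> count=0 queue=[T3,T7] holders={T2,T5}
Step 17: signal(T2) -> count=0 queue=[T7] holders={T3,T5}
Final holders: {T3,T5} -> T4 not in holders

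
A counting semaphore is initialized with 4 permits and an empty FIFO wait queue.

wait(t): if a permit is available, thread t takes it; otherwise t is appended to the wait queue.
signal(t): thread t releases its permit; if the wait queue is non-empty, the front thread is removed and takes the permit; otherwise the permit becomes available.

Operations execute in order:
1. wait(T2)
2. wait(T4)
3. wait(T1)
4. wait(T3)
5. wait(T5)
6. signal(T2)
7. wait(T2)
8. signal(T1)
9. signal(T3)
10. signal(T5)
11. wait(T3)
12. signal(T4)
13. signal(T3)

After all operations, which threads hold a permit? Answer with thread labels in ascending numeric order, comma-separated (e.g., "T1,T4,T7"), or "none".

Step 1: wait(T2) -> count=3 queue=[] holders={T2}
Step 2: wait(T4) -> count=2 queue=[] holders={T2,T4}
Step 3: wait(T1) -> count=1 queue=[] holders={T1,T2,T4}
Step 4: wait(T3) -> count=0 queue=[] holders={T1,T2,T3,T4}
Step 5: wait(T5) -> count=0 queue=[T5] holders={T1,T2,T3,T4}
Step 6: signal(T2) -> count=0 queue=[] holders={T1,T3,T4,T5}
Step 7: wait(T2) -> count=0 queue=[T2] holders={T1,T3,T4,T5}
Step 8: signal(T1) -> count=0 queue=[] holders={T2,T3,T4,T5}
Step 9: signal(T3) -> count=1 queue=[] holders={T2,T4,T5}
Step 10: signal(T5) -> count=2 queue=[] holders={T2,T4}
Step 11: wait(T3) -> count=1 queue=[] holders={T2,T3,T4}
Step 12: signal(T4) -> count=2 queue=[] holders={T2,T3}
Step 13: signal(T3) -> count=3 queue=[] holders={T2}
Final holders: T2

Answer: T2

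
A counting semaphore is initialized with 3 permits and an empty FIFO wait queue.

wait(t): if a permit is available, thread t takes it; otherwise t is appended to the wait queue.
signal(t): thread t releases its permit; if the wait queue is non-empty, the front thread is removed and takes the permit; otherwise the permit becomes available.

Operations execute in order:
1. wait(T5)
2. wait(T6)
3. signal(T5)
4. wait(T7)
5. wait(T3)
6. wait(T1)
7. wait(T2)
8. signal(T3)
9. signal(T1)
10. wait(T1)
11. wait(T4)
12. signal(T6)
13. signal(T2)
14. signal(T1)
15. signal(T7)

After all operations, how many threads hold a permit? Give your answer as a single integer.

Answer: 1

Derivation:
Step 1: wait(T5) -> count=2 queue=[] holders={T5}
Step 2: wait(T6) -> count=1 queue=[] holders={T5,T6}
Step 3: signal(T5) -> count=2 queue=[] holders={T6}
Step 4: wait(T7) -> count=1 queue=[] holders={T6,T7}
Step 5: wait(T3) -> count=0 queue=[] holders={T3,T6,T7}
Step 6: wait(T1) -> count=0 queue=[T1] holders={T3,T6,T7}
Step 7: wait(T2) -> count=0 queue=[T1,T2] holders={T3,T6,T7}
Step 8: signal(T3) -> count=0 queue=[T2] holders={T1,T6,T7}
Step 9: signal(T1) -> count=0 queue=[] holders={T2,T6,T7}
Step 10: wait(T1) -> count=0 queue=[T1] holders={T2,T6,T7}
Step 11: wait(T4) -> count=0 queue=[T1,T4] holders={T2,T6,T7}
Step 12: signal(T6) -> count=0 queue=[T4] holders={T1,T2,T7}
Step 13: signal(T2) -> count=0 queue=[] holders={T1,T4,T7}
Step 14: signal(T1) -> count=1 queue=[] holders={T4,T7}
Step 15: signal(T7) -> count=2 queue=[] holders={T4}
Final holders: {T4} -> 1 thread(s)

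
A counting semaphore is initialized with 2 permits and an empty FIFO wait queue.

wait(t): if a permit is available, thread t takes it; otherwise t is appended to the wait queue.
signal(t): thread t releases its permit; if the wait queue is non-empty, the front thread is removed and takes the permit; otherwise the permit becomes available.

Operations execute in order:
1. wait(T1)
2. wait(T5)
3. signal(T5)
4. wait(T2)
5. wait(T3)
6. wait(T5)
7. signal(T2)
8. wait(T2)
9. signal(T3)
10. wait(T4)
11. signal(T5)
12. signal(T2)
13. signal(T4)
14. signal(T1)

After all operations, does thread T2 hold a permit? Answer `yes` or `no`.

Answer: no

Derivation:
Step 1: wait(T1) -> count=1 queue=[] holders={T1}
Step 2: wait(T5) -> count=0 queue=[] holders={T1,T5}
Step 3: signal(T5) -> count=1 queue=[] holders={T1}
Step 4: wait(T2) -> count=0 queue=[] holders={T1,T2}
Step 5: wait(T3) -> count=0 queue=[T3] holders={T1,T2}
Step 6: wait(T5) -> count=0 queue=[T3,T5] holders={T1,T2}
Step 7: signal(T2) -> count=0 queue=[T5] holders={T1,T3}
Step 8: wait(T2) -> count=0 queue=[T5,T2] holders={T1,T3}
Step 9: signal(T3) -> count=0 queue=[T2] holders={T1,T5}
Step 10: wait(T4) -> count=0 queue=[T2,T4] holders={T1,T5}
Step 11: signal(T5) -> count=0 queue=[T4] holders={T1,T2}
Step 12: signal(T2) -> count=0 queue=[] holders={T1,T4}
Step 13: signal(T4) -> count=1 queue=[] holders={T1}
Step 14: signal(T1) -> count=2 queue=[] holders={none}
Final holders: {none} -> T2 not in holders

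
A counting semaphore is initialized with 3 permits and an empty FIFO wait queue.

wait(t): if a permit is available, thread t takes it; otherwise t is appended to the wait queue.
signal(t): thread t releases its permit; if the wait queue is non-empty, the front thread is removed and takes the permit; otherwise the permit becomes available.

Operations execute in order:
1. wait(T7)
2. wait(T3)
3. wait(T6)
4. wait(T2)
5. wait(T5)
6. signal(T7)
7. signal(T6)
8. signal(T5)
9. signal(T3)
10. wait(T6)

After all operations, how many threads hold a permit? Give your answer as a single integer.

Answer: 2

Derivation:
Step 1: wait(T7) -> count=2 queue=[] holders={T7}
Step 2: wait(T3) -> count=1 queue=[] holders={T3,T7}
Step 3: wait(T6) -> count=0 queue=[] holders={T3,T6,T7}
Step 4: wait(T2) -> count=0 queue=[T2] holders={T3,T6,T7}
Step 5: wait(T5) -> count=0 queue=[T2,T5] holders={T3,T6,T7}
Step 6: signal(T7) -> count=0 queue=[T5] holders={T2,T3,T6}
Step 7: signal(T6) -> count=0 queue=[] holders={T2,T3,T5}
Step 8: signal(T5) -> count=1 queue=[] holders={T2,T3}
Step 9: signal(T3) -> count=2 queue=[] holders={T2}
Step 10: wait(T6) -> count=1 queue=[] holders={T2,T6}
Final holders: {T2,T6} -> 2 thread(s)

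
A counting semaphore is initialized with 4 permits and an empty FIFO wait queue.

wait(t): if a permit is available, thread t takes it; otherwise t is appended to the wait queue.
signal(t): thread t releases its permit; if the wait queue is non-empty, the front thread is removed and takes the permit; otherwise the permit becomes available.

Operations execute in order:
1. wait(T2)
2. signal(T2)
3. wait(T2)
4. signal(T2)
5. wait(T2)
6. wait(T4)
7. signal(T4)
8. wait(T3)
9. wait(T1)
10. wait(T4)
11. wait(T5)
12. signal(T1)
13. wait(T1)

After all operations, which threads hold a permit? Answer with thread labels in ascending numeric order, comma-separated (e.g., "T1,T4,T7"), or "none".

Step 1: wait(T2) -> count=3 queue=[] holders={T2}
Step 2: signal(T2) -> count=4 queue=[] holders={none}
Step 3: wait(T2) -> count=3 queue=[] holders={T2}
Step 4: signal(T2) -> count=4 queue=[] holders={none}
Step 5: wait(T2) -> count=3 queue=[] holders={T2}
Step 6: wait(T4) -> count=2 queue=[] holders={T2,T4}
Step 7: signal(T4) -> count=3 queue=[] holders={T2}
Step 8: wait(T3) -> count=2 queue=[] holders={T2,T3}
Step 9: wait(T1) -> count=1 queue=[] holders={T1,T2,T3}
Step 10: wait(T4) -> count=0 queue=[] holders={T1,T2,T3,T4}
Step 11: wait(T5) -> count=0 queue=[T5] holders={T1,T2,T3,T4}
Step 12: signal(T1) -> count=0 queue=[] holders={T2,T3,T4,T5}
Step 13: wait(T1) -> count=0 queue=[T1] holders={T2,T3,T4,T5}
Final holders: T2,T3,T4,T5

Answer: T2,T3,T4,T5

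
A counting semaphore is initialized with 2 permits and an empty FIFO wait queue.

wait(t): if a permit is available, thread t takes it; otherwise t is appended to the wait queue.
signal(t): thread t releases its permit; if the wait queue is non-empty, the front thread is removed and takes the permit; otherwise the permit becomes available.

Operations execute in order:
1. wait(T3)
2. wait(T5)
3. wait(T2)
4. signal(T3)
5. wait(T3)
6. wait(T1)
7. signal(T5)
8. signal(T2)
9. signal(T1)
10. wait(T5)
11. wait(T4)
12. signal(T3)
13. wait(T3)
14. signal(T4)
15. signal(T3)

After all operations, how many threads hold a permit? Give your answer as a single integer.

Answer: 1

Derivation:
Step 1: wait(T3) -> count=1 queue=[] holders={T3}
Step 2: wait(T5) -> count=0 queue=[] holders={T3,T5}
Step 3: wait(T2) -> count=0 queue=[T2] holders={T3,T5}
Step 4: signal(T3) -> count=0 queue=[] holders={T2,T5}
Step 5: wait(T3) -> count=0 queue=[T3] holders={T2,T5}
Step 6: wait(T1) -> count=0 queue=[T3,T1] holders={T2,T5}
Step 7: signal(T5) -> count=0 queue=[T1] holders={T2,T3}
Step 8: signal(T2) -> count=0 queue=[] holders={T1,T3}
Step 9: signal(T1) -> count=1 queue=[] holders={T3}
Step 10: wait(T5) -> count=0 queue=[] holders={T3,T5}
Step 11: wait(T4) -> count=0 queue=[T4] holders={T3,T5}
Step 12: signal(T3) -> count=0 queue=[] holders={T4,T5}
Step 13: wait(T3) -> count=0 queue=[T3] holders={T4,T5}
Step 14: signal(T4) -> count=0 queue=[] holders={T3,T5}
Step 15: signal(T3) -> count=1 queue=[] holders={T5}
Final holders: {T5} -> 1 thread(s)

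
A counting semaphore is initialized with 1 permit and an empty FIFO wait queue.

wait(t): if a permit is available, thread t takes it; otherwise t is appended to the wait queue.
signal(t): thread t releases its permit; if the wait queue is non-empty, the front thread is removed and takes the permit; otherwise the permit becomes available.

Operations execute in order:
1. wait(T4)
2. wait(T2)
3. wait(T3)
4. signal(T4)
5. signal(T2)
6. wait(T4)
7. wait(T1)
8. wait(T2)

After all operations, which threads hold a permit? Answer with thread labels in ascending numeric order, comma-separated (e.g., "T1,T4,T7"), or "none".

Answer: T3

Derivation:
Step 1: wait(T4) -> count=0 queue=[] holders={T4}
Step 2: wait(T2) -> count=0 queue=[T2] holders={T4}
Step 3: wait(T3) -> count=0 queue=[T2,T3] holders={T4}
Step 4: signal(T4) -> count=0 queue=[T3] holders={T2}
Step 5: signal(T2) -> count=0 queue=[] holders={T3}
Step 6: wait(T4) -> count=0 queue=[T4] holders={T3}
Step 7: wait(T1) -> count=0 queue=[T4,T1] holders={T3}
Step 8: wait(T2) -> count=0 queue=[T4,T1,T2] holders={T3}
Final holders: T3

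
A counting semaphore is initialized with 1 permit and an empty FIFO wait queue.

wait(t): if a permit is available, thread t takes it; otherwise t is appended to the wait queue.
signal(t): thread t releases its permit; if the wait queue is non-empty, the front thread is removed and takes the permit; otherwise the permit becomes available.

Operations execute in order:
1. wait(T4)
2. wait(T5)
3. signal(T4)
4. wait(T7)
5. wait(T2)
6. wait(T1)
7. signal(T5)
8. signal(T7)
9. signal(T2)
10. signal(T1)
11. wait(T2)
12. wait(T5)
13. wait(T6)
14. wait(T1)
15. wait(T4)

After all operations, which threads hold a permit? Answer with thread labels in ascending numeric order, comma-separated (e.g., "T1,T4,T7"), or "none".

Answer: T2

Derivation:
Step 1: wait(T4) -> count=0 queue=[] holders={T4}
Step 2: wait(T5) -> count=0 queue=[T5] holders={T4}
Step 3: signal(T4) -> count=0 queue=[] holders={T5}
Step 4: wait(T7) -> count=0 queue=[T7] holders={T5}
Step 5: wait(T2) -> count=0 queue=[T7,T2] holders={T5}
Step 6: wait(T1) -> count=0 queue=[T7,T2,T1] holders={T5}
Step 7: signal(T5) -> count=0 queue=[T2,T1] holders={T7}
Step 8: signal(T7) -> count=0 queue=[T1] holders={T2}
Step 9: signal(T2) -> count=0 queue=[] holders={T1}
Step 10: signal(T1) -> count=1 queue=[] holders={none}
Step 11: wait(T2) -> count=0 queue=[] holders={T2}
Step 12: wait(T5) -> count=0 queue=[T5] holders={T2}
Step 13: wait(T6) -> count=0 queue=[T5,T6] holders={T2}
Step 14: wait(T1) -> count=0 queue=[T5,T6,T1] holders={T2}
Step 15: wait(T4) -> count=0 queue=[T5,T6,T1,T4] holders={T2}
Final holders: T2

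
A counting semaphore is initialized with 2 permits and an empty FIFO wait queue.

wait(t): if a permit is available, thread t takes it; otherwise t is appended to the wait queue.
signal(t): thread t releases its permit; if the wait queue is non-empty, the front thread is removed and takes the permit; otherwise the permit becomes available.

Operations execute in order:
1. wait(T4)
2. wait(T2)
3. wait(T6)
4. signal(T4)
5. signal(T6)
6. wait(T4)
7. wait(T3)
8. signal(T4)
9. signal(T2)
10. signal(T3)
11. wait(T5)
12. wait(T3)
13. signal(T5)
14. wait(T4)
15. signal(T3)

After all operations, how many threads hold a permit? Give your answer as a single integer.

Answer: 1

Derivation:
Step 1: wait(T4) -> count=1 queue=[] holders={T4}
Step 2: wait(T2) -> count=0 queue=[] holders={T2,T4}
Step 3: wait(T6) -> count=0 queue=[T6] holders={T2,T4}
Step 4: signal(T4) -> count=0 queue=[] holders={T2,T6}
Step 5: signal(T6) -> count=1 queue=[] holders={T2}
Step 6: wait(T4) -> count=0 queue=[] holders={T2,T4}
Step 7: wait(T3) -> count=0 queue=[T3] holders={T2,T4}
Step 8: signal(T4) -> count=0 queue=[] holders={T2,T3}
Step 9: signal(T2) -> count=1 queue=[] holders={T3}
Step 10: signal(T3) -> count=2 queue=[] holders={none}
Step 11: wait(T5) -> count=1 queue=[] holders={T5}
Step 12: wait(T3) -> count=0 queue=[] holders={T3,T5}
Step 13: signal(T5) -> count=1 queue=[] holders={T3}
Step 14: wait(T4) -> count=0 queue=[] holders={T3,T4}
Step 15: signal(T3) -> count=1 queue=[] holders={T4}
Final holders: {T4} -> 1 thread(s)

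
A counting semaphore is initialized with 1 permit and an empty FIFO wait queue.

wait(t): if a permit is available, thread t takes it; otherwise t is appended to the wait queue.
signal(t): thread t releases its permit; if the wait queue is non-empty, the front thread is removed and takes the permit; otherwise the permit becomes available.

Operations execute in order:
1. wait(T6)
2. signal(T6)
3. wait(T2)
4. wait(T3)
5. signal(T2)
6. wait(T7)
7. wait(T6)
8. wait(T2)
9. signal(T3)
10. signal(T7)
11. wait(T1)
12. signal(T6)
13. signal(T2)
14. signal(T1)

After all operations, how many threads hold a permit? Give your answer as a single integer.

Answer: 0

Derivation:
Step 1: wait(T6) -> count=0 queue=[] holders={T6}
Step 2: signal(T6) -> count=1 queue=[] holders={none}
Step 3: wait(T2) -> count=0 queue=[] holders={T2}
Step 4: wait(T3) -> count=0 queue=[T3] holders={T2}
Step 5: signal(T2) -> count=0 queue=[] holders={T3}
Step 6: wait(T7) -> count=0 queue=[T7] holders={T3}
Step 7: wait(T6) -> count=0 queue=[T7,T6] holders={T3}
Step 8: wait(T2) -> count=0 queue=[T7,T6,T2] holders={T3}
Step 9: signal(T3) -> count=0 queue=[T6,T2] holders={T7}
Step 10: signal(T7) -> count=0 queue=[T2] holders={T6}
Step 11: wait(T1) -> count=0 queue=[T2,T1] holders={T6}
Step 12: signal(T6) -> count=0 queue=[T1] holders={T2}
Step 13: signal(T2) -> count=0 queue=[] holders={T1}
Step 14: signal(T1) -> count=1 queue=[] holders={none}
Final holders: {none} -> 0 thread(s)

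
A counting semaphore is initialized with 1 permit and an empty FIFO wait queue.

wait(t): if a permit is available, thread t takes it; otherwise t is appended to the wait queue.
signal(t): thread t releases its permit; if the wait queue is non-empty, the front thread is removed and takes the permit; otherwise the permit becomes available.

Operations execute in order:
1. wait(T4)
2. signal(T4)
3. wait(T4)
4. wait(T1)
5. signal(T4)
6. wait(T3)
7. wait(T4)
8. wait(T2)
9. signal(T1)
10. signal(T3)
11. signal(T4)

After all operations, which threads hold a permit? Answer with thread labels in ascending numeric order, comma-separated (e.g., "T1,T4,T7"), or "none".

Answer: T2

Derivation:
Step 1: wait(T4) -> count=0 queue=[] holders={T4}
Step 2: signal(T4) -> count=1 queue=[] holders={none}
Step 3: wait(T4) -> count=0 queue=[] holders={T4}
Step 4: wait(T1) -> count=0 queue=[T1] holders={T4}
Step 5: signal(T4) -> count=0 queue=[] holders={T1}
Step 6: wait(T3) -> count=0 queue=[T3] holders={T1}
Step 7: wait(T4) -> count=0 queue=[T3,T4] holders={T1}
Step 8: wait(T2) -> count=0 queue=[T3,T4,T2] holders={T1}
Step 9: signal(T1) -> count=0 queue=[T4,T2] holders={T3}
Step 10: signal(T3) -> count=0 queue=[T2] holders={T4}
Step 11: signal(T4) -> count=0 queue=[] holders={T2}
Final holders: T2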